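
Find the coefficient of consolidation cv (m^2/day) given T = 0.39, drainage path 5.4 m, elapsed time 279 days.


Using cv = T * H_dr^2 / t
H_dr^2 = 5.4^2 = 29.16
cv = 0.39 * 29.16 / 279
cv = 0.04076 m^2/day


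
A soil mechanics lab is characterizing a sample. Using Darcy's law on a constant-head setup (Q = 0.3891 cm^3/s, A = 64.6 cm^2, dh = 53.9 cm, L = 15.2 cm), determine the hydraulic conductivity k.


Compute hydraulic gradient:
i = dh / L = 53.9 / 15.2 = 3.54605
Then apply Darcy's law:
k = Q / (A * i)
k = 0.3891 / (64.6 * 3.54605)
k = 0.3891 / 229.075
k = 0.001699 cm/s


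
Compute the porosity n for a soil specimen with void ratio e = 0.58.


Using the relation n = e / (1 + e)
n = 0.58 / (1 + 0.58)
n = 0.58 / 1.58
n = 0.3671


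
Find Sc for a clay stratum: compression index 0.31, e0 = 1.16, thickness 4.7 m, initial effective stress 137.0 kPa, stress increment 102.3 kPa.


Result: 0.1634 m

Derivation:
Using Sc = Cc * H / (1 + e0) * log10((sigma0 + delta_sigma) / sigma0)
Stress ratio = (137.0 + 102.3) / 137.0 = 1.74672
log10(1.74672) = 0.242222
Cc * H / (1 + e0) = 0.31 * 4.7 / (1 + 1.16) = 0.674537
Sc = 0.674537 * 0.242222
Sc = 0.1634 m


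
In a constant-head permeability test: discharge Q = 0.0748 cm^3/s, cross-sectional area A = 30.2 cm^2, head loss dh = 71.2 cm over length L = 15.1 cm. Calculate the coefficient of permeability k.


Result: 0.000525 cm/s

Derivation:
Compute hydraulic gradient:
i = dh / L = 71.2 / 15.1 = 4.71523
Then apply Darcy's law:
k = Q / (A * i)
k = 0.0748 / (30.2 * 4.71523)
k = 0.0748 / 142.4
k = 0.000525 cm/s


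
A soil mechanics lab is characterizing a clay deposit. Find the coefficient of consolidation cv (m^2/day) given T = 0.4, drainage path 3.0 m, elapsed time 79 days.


Using cv = T * H_dr^2 / t
H_dr^2 = 3.0^2 = 9.0
cv = 0.4 * 9.0 / 79
cv = 0.04557 m^2/day


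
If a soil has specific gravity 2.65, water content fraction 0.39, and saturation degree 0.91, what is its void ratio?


Using the relation e = Gs * w / S
e = 2.65 * 0.39 / 0.91
e = 1.1357


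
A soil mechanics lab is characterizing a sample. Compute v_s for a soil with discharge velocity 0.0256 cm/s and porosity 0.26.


Result: 0.09846 cm/s

Derivation:
Using v_s = v_d / n
v_s = 0.0256 / 0.26
v_s = 0.09846 cm/s


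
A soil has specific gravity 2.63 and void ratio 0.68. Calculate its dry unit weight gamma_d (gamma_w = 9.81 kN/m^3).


Using gamma_d = Gs * gamma_w / (1 + e)
gamma_d = 2.63 * 9.81 / (1 + 0.68)
gamma_d = 2.63 * 9.81 / 1.68
gamma_d = 15.357 kN/m^3


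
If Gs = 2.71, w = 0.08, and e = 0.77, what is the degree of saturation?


Using S = Gs * w / e
S = 2.71 * 0.08 / 0.77
S = 0.2816


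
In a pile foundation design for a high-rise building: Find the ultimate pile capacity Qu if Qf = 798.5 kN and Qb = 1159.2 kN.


Using Qu = Qf + Qb
Qu = 798.5 + 1159.2
Qu = 1957.7 kN


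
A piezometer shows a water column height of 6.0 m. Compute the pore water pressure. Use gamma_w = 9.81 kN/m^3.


Using u = gamma_w * h_w
u = 9.81 * 6.0
u = 58.86 kPa


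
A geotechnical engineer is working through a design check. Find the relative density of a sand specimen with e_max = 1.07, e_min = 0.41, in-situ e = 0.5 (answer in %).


Using Dr = (e_max - e) / (e_max - e_min) * 100
e_max - e = 1.07 - 0.5 = 0.57
e_max - e_min = 1.07 - 0.41 = 0.66
Dr = 0.57 / 0.66 * 100
Dr = 86.36 %


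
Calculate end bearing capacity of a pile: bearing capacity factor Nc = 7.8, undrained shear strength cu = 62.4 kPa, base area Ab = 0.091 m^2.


Result: 44.29 kN

Derivation:
Using Qb = Nc * cu * Ab
Qb = 7.8 * 62.4 * 0.091
Qb = 44.29 kN


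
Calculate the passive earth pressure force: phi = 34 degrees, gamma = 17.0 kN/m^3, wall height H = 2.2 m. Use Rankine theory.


Compute passive earth pressure coefficient:
Kp = tan^2(45 + phi/2) = tan^2(62.0) = 3.537132
Compute passive force:
Pp = 0.5 * Kp * gamma * H^2
Pp = 0.5 * 3.537132 * 17.0 * 2.2^2
Pp = 145.52 kN/m


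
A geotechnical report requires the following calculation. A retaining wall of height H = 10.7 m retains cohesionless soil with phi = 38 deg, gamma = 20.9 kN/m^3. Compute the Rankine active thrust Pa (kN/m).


Compute active earth pressure coefficient:
Ka = tan^2(45 - phi/2) = tan^2(26.0) = 0.237883
Compute active force:
Pa = 0.5 * Ka * gamma * H^2
Pa = 0.5 * 0.237883 * 20.9 * 10.7^2
Pa = 284.61 kN/m


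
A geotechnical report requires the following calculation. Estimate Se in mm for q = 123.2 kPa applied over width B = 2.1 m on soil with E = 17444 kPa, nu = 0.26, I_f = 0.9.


Using Se = q * B * (1 - nu^2) * I_f / E
1 - nu^2 = 1 - 0.26^2 = 0.9324
Se = 123.2 * 2.1 * 0.9324 * 0.9 / 17444
Se = 0.012446 m
Convert to mm: Se = 0.012446 * 1000 = 12.446 mm


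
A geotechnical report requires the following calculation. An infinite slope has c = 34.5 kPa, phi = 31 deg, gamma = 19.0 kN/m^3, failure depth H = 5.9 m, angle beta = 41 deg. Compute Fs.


Using Fs = c / (gamma*H*sin(beta)*cos(beta)) + tan(phi)/tan(beta)
Cohesion contribution = 34.5 / (19.0*5.9*sin(41)*cos(41))
Cohesion contribution = 0.621571
Friction contribution = tan(31)/tan(41) = 0.691211
Fs = 0.621571 + 0.691211
Fs = 1.313


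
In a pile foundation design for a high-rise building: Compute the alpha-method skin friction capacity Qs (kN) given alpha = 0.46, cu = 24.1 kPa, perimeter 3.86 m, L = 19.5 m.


Using Qs = alpha * cu * perimeter * L
Qs = 0.46 * 24.1 * 3.86 * 19.5
Qs = 834.44 kN


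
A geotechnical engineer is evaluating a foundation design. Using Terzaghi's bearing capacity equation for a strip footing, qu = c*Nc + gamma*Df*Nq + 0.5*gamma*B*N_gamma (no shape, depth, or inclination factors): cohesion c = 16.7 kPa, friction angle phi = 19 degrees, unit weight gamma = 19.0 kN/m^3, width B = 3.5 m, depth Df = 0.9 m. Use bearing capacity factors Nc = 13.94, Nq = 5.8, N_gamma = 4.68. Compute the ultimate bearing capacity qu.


Result: 487.59 kPa

Derivation:
Compute qu = c*Nc + gamma*Df*Nq + 0.5*gamma*B*N_gamma
Term 1: 16.7 * 13.94 = 232.798
Term 2: 19.0 * 0.9 * 5.8 = 99.18
Term 3: 0.5 * 19.0 * 3.5 * 4.68 = 155.61
qu = 232.798 + 99.18 + 155.61
qu = 487.59 kPa


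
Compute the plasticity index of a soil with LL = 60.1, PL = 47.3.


Result: 12.8

Derivation:
Using PI = LL - PL
PI = 60.1 - 47.3
PI = 12.8


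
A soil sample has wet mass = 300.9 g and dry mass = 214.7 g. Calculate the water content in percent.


Using w = (m_wet - m_dry) / m_dry * 100
m_wet - m_dry = 300.9 - 214.7 = 86.2 g
w = 86.2 / 214.7 * 100
w = 40.15 %


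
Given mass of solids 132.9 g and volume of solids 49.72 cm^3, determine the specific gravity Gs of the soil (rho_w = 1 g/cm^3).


Using Gs = m_s / (V_s * rho_w)
Since rho_w = 1 g/cm^3:
Gs = 132.9 / 49.72
Gs = 2.673


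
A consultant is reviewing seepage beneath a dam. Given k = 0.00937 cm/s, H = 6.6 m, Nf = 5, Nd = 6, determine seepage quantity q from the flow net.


Convert k to m/s for unit consistency with H:
k = 0.00937 cm/s = 0.00937 / 100 m/s = 9.37e-05 m/s
Using q = k * H * Nf / Nd
Nf / Nd = 5 / 6 = 0.8333
q = 9.37e-05 * 6.6 * 0.8333
q = 0.0005153 m^3/s per m


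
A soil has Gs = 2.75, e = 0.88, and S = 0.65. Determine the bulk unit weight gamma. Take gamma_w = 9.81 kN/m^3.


Using gamma = gamma_w * (Gs + S*e) / (1 + e)
Numerator: Gs + S*e = 2.75 + 0.65*0.88 = 3.322
Denominator: 1 + e = 1 + 0.88 = 1.88
gamma = 9.81 * 3.322 / 1.88
gamma = 17.334 kN/m^3


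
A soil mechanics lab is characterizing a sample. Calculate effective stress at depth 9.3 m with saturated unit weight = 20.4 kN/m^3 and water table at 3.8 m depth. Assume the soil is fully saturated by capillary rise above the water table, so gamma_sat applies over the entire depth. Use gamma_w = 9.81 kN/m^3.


Total stress = gamma_sat * depth
sigma = 20.4 * 9.3 = 189.72 kPa
Pore water pressure u = gamma_w * (depth - d_wt)
u = 9.81 * (9.3 - 3.8) = 53.955 kPa
Effective stress = sigma - u
sigma' = 189.72 - 53.955 = 135.77 kPa


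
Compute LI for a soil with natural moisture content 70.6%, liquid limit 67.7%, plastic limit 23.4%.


Result: 1.065

Derivation:
First compute the plasticity index:
PI = LL - PL = 67.7 - 23.4 = 44.3
Then compute the liquidity index:
LI = (w - PL) / PI
LI = (70.6 - 23.4) / 44.3
LI = 1.065


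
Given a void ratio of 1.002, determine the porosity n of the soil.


Using the relation n = e / (1 + e)
n = 1.002 / (1 + 1.002)
n = 1.002 / 2.002
n = 0.5005


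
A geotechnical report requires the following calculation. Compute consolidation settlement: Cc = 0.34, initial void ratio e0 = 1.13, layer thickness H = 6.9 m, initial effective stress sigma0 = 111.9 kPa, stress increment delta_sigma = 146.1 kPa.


Using Sc = Cc * H / (1 + e0) * log10((sigma0 + delta_sigma) / sigma0)
Stress ratio = (111.9 + 146.1) / 111.9 = 2.30563
log10(2.30563) = 0.36279
Cc * H / (1 + e0) = 0.34 * 6.9 / (1 + 1.13) = 1.10141
Sc = 1.10141 * 0.36279
Sc = 0.3996 m


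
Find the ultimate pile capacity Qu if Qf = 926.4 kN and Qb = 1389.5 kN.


Result: 2315.9 kN

Derivation:
Using Qu = Qf + Qb
Qu = 926.4 + 1389.5
Qu = 2315.9 kN


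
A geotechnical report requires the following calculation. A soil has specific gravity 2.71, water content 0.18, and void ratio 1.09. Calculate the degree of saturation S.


Using S = Gs * w / e
S = 2.71 * 0.18 / 1.09
S = 0.4475


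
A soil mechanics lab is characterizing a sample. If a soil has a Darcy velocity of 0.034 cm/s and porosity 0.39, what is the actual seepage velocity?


Result: 0.08718 cm/s

Derivation:
Using v_s = v_d / n
v_s = 0.034 / 0.39
v_s = 0.08718 cm/s


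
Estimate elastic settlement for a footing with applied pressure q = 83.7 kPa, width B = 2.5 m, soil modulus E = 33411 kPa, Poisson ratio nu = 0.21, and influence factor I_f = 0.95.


Using Se = q * B * (1 - nu^2) * I_f / E
1 - nu^2 = 1 - 0.21^2 = 0.9559
Se = 83.7 * 2.5 * 0.9559 * 0.95 / 33411
Se = 0.005687 m
Convert to mm: Se = 0.005687 * 1000 = 5.687 mm


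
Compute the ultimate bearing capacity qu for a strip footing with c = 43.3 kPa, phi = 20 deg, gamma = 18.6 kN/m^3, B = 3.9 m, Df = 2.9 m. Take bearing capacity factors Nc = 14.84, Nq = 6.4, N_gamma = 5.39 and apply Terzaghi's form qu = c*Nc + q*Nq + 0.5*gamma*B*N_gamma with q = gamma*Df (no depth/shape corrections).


Compute qu = c*Nc + gamma*Df*Nq + 0.5*gamma*B*N_gamma
Term 1: 43.3 * 14.84 = 642.572
Term 2: 18.6 * 2.9 * 6.4 = 345.216
Term 3: 0.5 * 18.6 * 3.9 * 5.39 = 195.4953
qu = 642.572 + 345.216 + 195.4953
qu = 1183.28 kPa


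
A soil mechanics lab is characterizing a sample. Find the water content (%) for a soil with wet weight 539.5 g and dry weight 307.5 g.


Using w = (m_wet - m_dry) / m_dry * 100
m_wet - m_dry = 539.5 - 307.5 = 232.0 g
w = 232.0 / 307.5 * 100
w = 75.45 %


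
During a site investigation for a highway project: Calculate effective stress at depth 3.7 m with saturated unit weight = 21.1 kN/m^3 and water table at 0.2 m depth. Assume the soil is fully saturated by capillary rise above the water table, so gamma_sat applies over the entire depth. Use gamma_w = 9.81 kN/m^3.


Total stress = gamma_sat * depth
sigma = 21.1 * 3.7 = 78.07 kPa
Pore water pressure u = gamma_w * (depth - d_wt)
u = 9.81 * (3.7 - 0.2) = 34.335 kPa
Effective stress = sigma - u
sigma' = 78.07 - 34.335 = 43.74 kPa


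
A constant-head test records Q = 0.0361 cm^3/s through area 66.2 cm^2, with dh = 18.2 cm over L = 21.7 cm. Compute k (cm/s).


Compute hydraulic gradient:
i = dh / L = 18.2 / 21.7 = 0.83871
Then apply Darcy's law:
k = Q / (A * i)
k = 0.0361 / (66.2 * 0.83871)
k = 0.0361 / 55.5226
k = 0.00065 cm/s


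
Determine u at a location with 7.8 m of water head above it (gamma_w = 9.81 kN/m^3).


Using u = gamma_w * h_w
u = 9.81 * 7.8
u = 76.52 kPa


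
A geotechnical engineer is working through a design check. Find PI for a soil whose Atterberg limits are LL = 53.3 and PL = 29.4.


Result: 23.9

Derivation:
Using PI = LL - PL
PI = 53.3 - 29.4
PI = 23.9


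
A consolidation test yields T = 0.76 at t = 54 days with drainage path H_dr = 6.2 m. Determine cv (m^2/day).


Using cv = T * H_dr^2 / t
H_dr^2 = 6.2^2 = 38.44
cv = 0.76 * 38.44 / 54
cv = 0.54101 m^2/day


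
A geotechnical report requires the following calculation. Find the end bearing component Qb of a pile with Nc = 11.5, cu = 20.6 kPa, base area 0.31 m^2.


Result: 73.44 kN

Derivation:
Using Qb = Nc * cu * Ab
Qb = 11.5 * 20.6 * 0.31
Qb = 73.44 kN


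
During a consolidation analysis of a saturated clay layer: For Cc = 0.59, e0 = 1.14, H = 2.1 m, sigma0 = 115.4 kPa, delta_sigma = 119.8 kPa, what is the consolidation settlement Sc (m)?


Using Sc = Cc * H / (1 + e0) * log10((sigma0 + delta_sigma) / sigma0)
Stress ratio = (115.4 + 119.8) / 115.4 = 2.03813
log10(2.03813) = 0.309232
Cc * H / (1 + e0) = 0.59 * 2.1 / (1 + 1.14) = 0.578972
Sc = 0.578972 * 0.309232
Sc = 0.179 m


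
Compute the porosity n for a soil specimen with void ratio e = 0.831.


Result: 0.4539

Derivation:
Using the relation n = e / (1 + e)
n = 0.831 / (1 + 0.831)
n = 0.831 / 1.831
n = 0.4539


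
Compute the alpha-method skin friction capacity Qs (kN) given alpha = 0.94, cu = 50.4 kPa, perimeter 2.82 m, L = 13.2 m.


Using Qs = alpha * cu * perimeter * L
Qs = 0.94 * 50.4 * 2.82 * 13.2
Qs = 1763.52 kN


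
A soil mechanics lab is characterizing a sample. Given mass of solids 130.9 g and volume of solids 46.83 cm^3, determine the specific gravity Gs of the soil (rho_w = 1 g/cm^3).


Using Gs = m_s / (V_s * rho_w)
Since rho_w = 1 g/cm^3:
Gs = 130.9 / 46.83
Gs = 2.795


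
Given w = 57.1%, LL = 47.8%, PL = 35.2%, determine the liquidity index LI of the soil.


First compute the plasticity index:
PI = LL - PL = 47.8 - 35.2 = 12.6
Then compute the liquidity index:
LI = (w - PL) / PI
LI = (57.1 - 35.2) / 12.6
LI = 1.738


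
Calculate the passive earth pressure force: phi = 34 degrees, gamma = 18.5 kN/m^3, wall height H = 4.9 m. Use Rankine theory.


Compute passive earth pressure coefficient:
Kp = tan^2(45 + phi/2) = tan^2(62.0) = 3.537132
Compute passive force:
Pp = 0.5 * Kp * gamma * H^2
Pp = 0.5 * 3.537132 * 18.5 * 4.9^2
Pp = 785.57 kN/m


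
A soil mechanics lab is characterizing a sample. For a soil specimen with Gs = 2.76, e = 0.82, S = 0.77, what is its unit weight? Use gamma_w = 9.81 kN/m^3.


Using gamma = gamma_w * (Gs + S*e) / (1 + e)
Numerator: Gs + S*e = 2.76 + 0.77*0.82 = 3.3914
Denominator: 1 + e = 1 + 0.82 = 1.82
gamma = 9.81 * 3.3914 / 1.82
gamma = 18.28 kN/m^3


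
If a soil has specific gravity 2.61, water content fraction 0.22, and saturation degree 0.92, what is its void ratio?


Result: 0.6241

Derivation:
Using the relation e = Gs * w / S
e = 2.61 * 0.22 / 0.92
e = 0.6241


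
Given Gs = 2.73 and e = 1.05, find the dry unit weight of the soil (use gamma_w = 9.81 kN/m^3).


Using gamma_d = Gs * gamma_w / (1 + e)
gamma_d = 2.73 * 9.81 / (1 + 1.05)
gamma_d = 2.73 * 9.81 / 2.05
gamma_d = 13.064 kN/m^3


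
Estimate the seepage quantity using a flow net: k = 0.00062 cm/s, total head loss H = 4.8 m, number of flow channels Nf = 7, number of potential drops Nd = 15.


Result: 1.389e-05 m^3/s per m

Derivation:
Convert k to m/s for unit consistency with H:
k = 0.00062 cm/s = 0.00062 / 100 m/s = 6.2e-06 m/s
Using q = k * H * Nf / Nd
Nf / Nd = 7 / 15 = 0.4667
q = 6.2e-06 * 4.8 * 0.4667
q = 1.389e-05 m^3/s per m


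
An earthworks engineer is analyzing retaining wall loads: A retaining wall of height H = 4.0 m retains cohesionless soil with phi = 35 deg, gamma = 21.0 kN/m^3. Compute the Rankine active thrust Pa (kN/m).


Compute active earth pressure coefficient:
Ka = tan^2(45 - phi/2) = tan^2(27.5) = 0.27099
Compute active force:
Pa = 0.5 * Ka * gamma * H^2
Pa = 0.5 * 0.27099 * 21.0 * 4.0^2
Pa = 45.53 kN/m


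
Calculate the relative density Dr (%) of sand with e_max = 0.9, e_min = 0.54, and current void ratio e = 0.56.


Using Dr = (e_max - e) / (e_max - e_min) * 100
e_max - e = 0.9 - 0.56 = 0.34
e_max - e_min = 0.9 - 0.54 = 0.36
Dr = 0.34 / 0.36 * 100
Dr = 94.44 %


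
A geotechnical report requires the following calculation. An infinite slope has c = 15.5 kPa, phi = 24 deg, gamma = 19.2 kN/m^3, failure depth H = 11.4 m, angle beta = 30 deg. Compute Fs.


Result: 0.935

Derivation:
Using Fs = c / (gamma*H*sin(beta)*cos(beta)) + tan(phi)/tan(beta)
Cohesion contribution = 15.5 / (19.2*11.4*sin(30)*cos(30))
Cohesion contribution = 0.16354
Friction contribution = tan(24)/tan(30) = 0.771159
Fs = 0.16354 + 0.771159
Fs = 0.935


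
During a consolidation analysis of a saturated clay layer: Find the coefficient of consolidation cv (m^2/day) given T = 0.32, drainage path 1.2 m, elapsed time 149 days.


Using cv = T * H_dr^2 / t
H_dr^2 = 1.2^2 = 1.44
cv = 0.32 * 1.44 / 149
cv = 0.00309 m^2/day


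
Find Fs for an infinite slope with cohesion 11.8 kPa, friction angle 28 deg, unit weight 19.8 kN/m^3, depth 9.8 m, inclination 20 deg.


Using Fs = c / (gamma*H*sin(beta)*cos(beta)) + tan(phi)/tan(beta)
Cohesion contribution = 11.8 / (19.8*9.8*sin(20)*cos(20))
Cohesion contribution = 0.189214
Friction contribution = tan(28)/tan(20) = 1.46086
Fs = 0.189214 + 1.46086
Fs = 1.65


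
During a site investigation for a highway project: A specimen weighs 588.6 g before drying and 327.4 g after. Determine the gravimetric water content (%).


Using w = (m_wet - m_dry) / m_dry * 100
m_wet - m_dry = 588.6 - 327.4 = 261.2 g
w = 261.2 / 327.4 * 100
w = 79.78 %


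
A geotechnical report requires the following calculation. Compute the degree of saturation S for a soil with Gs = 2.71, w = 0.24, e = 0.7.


Using S = Gs * w / e
S = 2.71 * 0.24 / 0.7
S = 0.9291


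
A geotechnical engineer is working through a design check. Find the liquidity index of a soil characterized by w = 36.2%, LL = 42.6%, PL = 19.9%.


First compute the plasticity index:
PI = LL - PL = 42.6 - 19.9 = 22.7
Then compute the liquidity index:
LI = (w - PL) / PI
LI = (36.2 - 19.9) / 22.7
LI = 0.718


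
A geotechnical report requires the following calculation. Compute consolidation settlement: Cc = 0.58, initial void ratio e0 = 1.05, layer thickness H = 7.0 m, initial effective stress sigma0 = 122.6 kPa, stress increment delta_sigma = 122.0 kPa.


Using Sc = Cc * H / (1 + e0) * log10((sigma0 + delta_sigma) / sigma0)
Stress ratio = (122.6 + 122.0) / 122.6 = 1.99511
log10(1.99511) = 0.299966
Cc * H / (1 + e0) = 0.58 * 7.0 / (1 + 1.05) = 1.98049
Sc = 1.98049 * 0.299966
Sc = 0.5941 m


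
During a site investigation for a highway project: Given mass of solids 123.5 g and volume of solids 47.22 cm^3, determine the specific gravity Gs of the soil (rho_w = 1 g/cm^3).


Result: 2.615

Derivation:
Using Gs = m_s / (V_s * rho_w)
Since rho_w = 1 g/cm^3:
Gs = 123.5 / 47.22
Gs = 2.615


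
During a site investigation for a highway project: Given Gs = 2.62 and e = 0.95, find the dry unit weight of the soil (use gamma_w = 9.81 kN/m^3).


Using gamma_d = Gs * gamma_w / (1 + e)
gamma_d = 2.62 * 9.81 / (1 + 0.95)
gamma_d = 2.62 * 9.81 / 1.95
gamma_d = 13.181 kN/m^3


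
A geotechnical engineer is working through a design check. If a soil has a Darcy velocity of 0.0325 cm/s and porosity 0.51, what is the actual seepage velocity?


Result: 0.06373 cm/s

Derivation:
Using v_s = v_d / n
v_s = 0.0325 / 0.51
v_s = 0.06373 cm/s


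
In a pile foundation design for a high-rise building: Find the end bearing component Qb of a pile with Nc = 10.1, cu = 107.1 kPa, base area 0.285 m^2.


Result: 308.29 kN

Derivation:
Using Qb = Nc * cu * Ab
Qb = 10.1 * 107.1 * 0.285
Qb = 308.29 kN


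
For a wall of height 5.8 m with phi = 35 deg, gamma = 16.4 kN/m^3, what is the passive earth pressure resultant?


Compute passive earth pressure coefficient:
Kp = tan^2(45 + phi/2) = tan^2(62.5) = 3.690172
Compute passive force:
Pp = 0.5 * Kp * gamma * H^2
Pp = 0.5 * 3.690172 * 16.4 * 5.8^2
Pp = 1017.93 kN/m


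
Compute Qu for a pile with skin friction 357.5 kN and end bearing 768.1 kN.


Using Qu = Qf + Qb
Qu = 357.5 + 768.1
Qu = 1125.6 kN


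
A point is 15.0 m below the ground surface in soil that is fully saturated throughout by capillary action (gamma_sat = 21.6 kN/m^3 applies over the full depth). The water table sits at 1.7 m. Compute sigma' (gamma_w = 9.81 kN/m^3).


Total stress = gamma_sat * depth
sigma = 21.6 * 15.0 = 324.0 kPa
Pore water pressure u = gamma_w * (depth - d_wt)
u = 9.81 * (15.0 - 1.7) = 130.473 kPa
Effective stress = sigma - u
sigma' = 324.0 - 130.473 = 193.53 kPa


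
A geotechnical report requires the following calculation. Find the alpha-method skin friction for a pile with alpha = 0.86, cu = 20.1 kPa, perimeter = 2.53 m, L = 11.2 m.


Result: 489.82 kN

Derivation:
Using Qs = alpha * cu * perimeter * L
Qs = 0.86 * 20.1 * 2.53 * 11.2
Qs = 489.82 kN


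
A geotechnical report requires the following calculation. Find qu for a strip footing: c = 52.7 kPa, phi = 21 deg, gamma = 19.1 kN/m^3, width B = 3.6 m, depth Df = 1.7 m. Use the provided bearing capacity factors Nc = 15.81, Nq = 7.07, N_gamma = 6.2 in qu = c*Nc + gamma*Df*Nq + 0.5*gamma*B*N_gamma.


Compute qu = c*Nc + gamma*Df*Nq + 0.5*gamma*B*N_gamma
Term 1: 52.7 * 15.81 = 833.187
Term 2: 19.1 * 1.7 * 7.07 = 229.5629
Term 3: 0.5 * 19.1 * 3.6 * 6.2 = 213.156
qu = 833.187 + 229.5629 + 213.156
qu = 1275.91 kPa


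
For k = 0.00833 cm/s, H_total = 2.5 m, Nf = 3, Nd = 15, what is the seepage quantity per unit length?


Convert k to m/s for unit consistency with H:
k = 0.00833 cm/s = 0.00833 / 100 m/s = 8.33e-05 m/s
Using q = k * H * Nf / Nd
Nf / Nd = 3 / 15 = 0.2
q = 8.33e-05 * 2.5 * 0.2
q = 4.165e-05 m^3/s per m


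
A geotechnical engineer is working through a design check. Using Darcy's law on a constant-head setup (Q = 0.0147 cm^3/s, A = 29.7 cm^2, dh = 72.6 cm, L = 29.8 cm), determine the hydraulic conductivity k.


Result: 0.000203 cm/s

Derivation:
Compute hydraulic gradient:
i = dh / L = 72.6 / 29.8 = 2.43624
Then apply Darcy's law:
k = Q / (A * i)
k = 0.0147 / (29.7 * 2.43624)
k = 0.0147 / 72.3564
k = 0.000203 cm/s


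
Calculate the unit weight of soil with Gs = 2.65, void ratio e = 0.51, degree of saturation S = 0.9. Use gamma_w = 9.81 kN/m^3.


Using gamma = gamma_w * (Gs + S*e) / (1 + e)
Numerator: Gs + S*e = 2.65 + 0.9*0.51 = 3.109
Denominator: 1 + e = 1 + 0.51 = 1.51
gamma = 9.81 * 3.109 / 1.51
gamma = 20.198 kN/m^3


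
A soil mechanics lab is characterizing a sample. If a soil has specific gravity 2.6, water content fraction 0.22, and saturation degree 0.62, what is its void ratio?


Using the relation e = Gs * w / S
e = 2.6 * 0.22 / 0.62
e = 0.9226


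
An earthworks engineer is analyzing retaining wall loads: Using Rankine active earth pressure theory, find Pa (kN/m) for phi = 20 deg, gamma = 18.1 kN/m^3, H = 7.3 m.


Compute active earth pressure coefficient:
Ka = tan^2(45 - phi/2) = tan^2(35.0) = 0.490291
Compute active force:
Pa = 0.5 * Ka * gamma * H^2
Pa = 0.5 * 0.490291 * 18.1 * 7.3^2
Pa = 236.45 kN/m


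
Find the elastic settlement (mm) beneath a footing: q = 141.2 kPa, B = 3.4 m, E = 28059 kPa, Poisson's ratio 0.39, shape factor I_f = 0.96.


Using Se = q * B * (1 - nu^2) * I_f / E
1 - nu^2 = 1 - 0.39^2 = 0.8479
Se = 141.2 * 3.4 * 0.8479 * 0.96 / 28059
Se = 0.013927 m
Convert to mm: Se = 0.013927 * 1000 = 13.927 mm


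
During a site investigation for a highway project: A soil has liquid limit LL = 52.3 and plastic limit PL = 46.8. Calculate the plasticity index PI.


Using PI = LL - PL
PI = 52.3 - 46.8
PI = 5.5


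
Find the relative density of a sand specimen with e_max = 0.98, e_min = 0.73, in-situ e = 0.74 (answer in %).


Using Dr = (e_max - e) / (e_max - e_min) * 100
e_max - e = 0.98 - 0.74 = 0.24
e_max - e_min = 0.98 - 0.73 = 0.25
Dr = 0.24 / 0.25 * 100
Dr = 96.0 %


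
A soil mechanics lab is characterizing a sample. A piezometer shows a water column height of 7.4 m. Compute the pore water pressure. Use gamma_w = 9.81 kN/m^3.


Using u = gamma_w * h_w
u = 9.81 * 7.4
u = 72.59 kPa


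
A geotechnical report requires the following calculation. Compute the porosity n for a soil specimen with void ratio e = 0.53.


Result: 0.3464

Derivation:
Using the relation n = e / (1 + e)
n = 0.53 / (1 + 0.53)
n = 0.53 / 1.53
n = 0.3464


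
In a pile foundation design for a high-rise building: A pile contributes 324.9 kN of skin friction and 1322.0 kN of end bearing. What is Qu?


Using Qu = Qf + Qb
Qu = 324.9 + 1322.0
Qu = 1646.9 kN


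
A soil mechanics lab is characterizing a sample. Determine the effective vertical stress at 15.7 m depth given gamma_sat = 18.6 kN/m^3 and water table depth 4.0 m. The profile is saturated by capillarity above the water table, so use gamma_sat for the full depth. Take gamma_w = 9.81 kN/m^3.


Total stress = gamma_sat * depth
sigma = 18.6 * 15.7 = 292.02 kPa
Pore water pressure u = gamma_w * (depth - d_wt)
u = 9.81 * (15.7 - 4.0) = 114.777 kPa
Effective stress = sigma - u
sigma' = 292.02 - 114.777 = 177.24 kPa


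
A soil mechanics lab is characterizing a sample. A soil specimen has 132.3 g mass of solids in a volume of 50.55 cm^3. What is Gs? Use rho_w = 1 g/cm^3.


Using Gs = m_s / (V_s * rho_w)
Since rho_w = 1 g/cm^3:
Gs = 132.3 / 50.55
Gs = 2.617


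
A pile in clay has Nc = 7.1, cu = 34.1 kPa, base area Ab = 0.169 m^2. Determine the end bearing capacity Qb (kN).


Result: 40.92 kN

Derivation:
Using Qb = Nc * cu * Ab
Qb = 7.1 * 34.1 * 0.169
Qb = 40.92 kN


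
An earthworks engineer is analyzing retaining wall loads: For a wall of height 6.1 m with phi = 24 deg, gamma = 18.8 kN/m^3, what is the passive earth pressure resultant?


Compute passive earth pressure coefficient:
Kp = tan^2(45 + phi/2) = tan^2(57.0) = 2.371184
Compute passive force:
Pp = 0.5 * Kp * gamma * H^2
Pp = 0.5 * 2.371184 * 18.8 * 6.1^2
Pp = 829.38 kN/m


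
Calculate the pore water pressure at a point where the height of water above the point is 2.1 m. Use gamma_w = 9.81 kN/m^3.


Using u = gamma_w * h_w
u = 9.81 * 2.1
u = 20.6 kPa


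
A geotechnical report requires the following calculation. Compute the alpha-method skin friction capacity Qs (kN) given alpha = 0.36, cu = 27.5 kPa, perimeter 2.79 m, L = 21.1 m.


Using Qs = alpha * cu * perimeter * L
Qs = 0.36 * 27.5 * 2.79 * 21.1
Qs = 582.8 kN


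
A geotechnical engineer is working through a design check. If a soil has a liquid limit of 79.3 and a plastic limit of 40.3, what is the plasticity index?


Using PI = LL - PL
PI = 79.3 - 40.3
PI = 39.0


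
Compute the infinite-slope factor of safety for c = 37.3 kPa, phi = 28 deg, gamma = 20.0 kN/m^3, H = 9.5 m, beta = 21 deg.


Result: 1.972

Derivation:
Using Fs = c / (gamma*H*sin(beta)*cos(beta)) + tan(phi)/tan(beta)
Cohesion contribution = 37.3 / (20.0*9.5*sin(21)*cos(21))
Cohesion contribution = 0.586779
Friction contribution = tan(28)/tan(21) = 1.38515
Fs = 0.586779 + 1.38515
Fs = 1.972


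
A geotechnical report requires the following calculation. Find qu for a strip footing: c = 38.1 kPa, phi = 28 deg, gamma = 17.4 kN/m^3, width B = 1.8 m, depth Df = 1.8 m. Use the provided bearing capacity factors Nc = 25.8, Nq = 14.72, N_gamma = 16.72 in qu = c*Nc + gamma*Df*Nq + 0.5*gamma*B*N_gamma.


Compute qu = c*Nc + gamma*Df*Nq + 0.5*gamma*B*N_gamma
Term 1: 38.1 * 25.8 = 982.98
Term 2: 17.4 * 1.8 * 14.72 = 461.0304
Term 3: 0.5 * 17.4 * 1.8 * 16.72 = 261.8352
qu = 982.98 + 461.0304 + 261.8352
qu = 1705.85 kPa


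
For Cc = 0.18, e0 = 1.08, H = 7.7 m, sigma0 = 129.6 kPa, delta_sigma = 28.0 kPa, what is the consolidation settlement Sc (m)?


Result: 0.0566 m

Derivation:
Using Sc = Cc * H / (1 + e0) * log10((sigma0 + delta_sigma) / sigma0)
Stress ratio = (129.6 + 28.0) / 129.6 = 1.21605
log10(1.21605) = 0.0849512
Cc * H / (1 + e0) = 0.18 * 7.7 / (1 + 1.08) = 0.666346
Sc = 0.666346 * 0.0849512
Sc = 0.0566 m


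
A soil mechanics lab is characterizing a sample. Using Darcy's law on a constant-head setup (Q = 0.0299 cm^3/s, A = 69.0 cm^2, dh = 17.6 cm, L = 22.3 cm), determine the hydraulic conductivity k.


Compute hydraulic gradient:
i = dh / L = 17.6 / 22.3 = 0.789238
Then apply Darcy's law:
k = Q / (A * i)
k = 0.0299 / (69.0 * 0.789238)
k = 0.0299 / 54.4574
k = 0.000549 cm/s


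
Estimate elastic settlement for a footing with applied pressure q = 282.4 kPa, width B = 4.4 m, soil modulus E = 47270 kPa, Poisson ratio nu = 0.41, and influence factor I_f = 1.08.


Using Se = q * B * (1 - nu^2) * I_f / E
1 - nu^2 = 1 - 0.41^2 = 0.8319
Se = 282.4 * 4.4 * 0.8319 * 1.08 / 47270
Se = 0.023617 m
Convert to mm: Se = 0.023617 * 1000 = 23.617 mm


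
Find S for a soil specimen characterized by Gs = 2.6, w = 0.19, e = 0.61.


Using S = Gs * w / e
S = 2.6 * 0.19 / 0.61
S = 0.8098


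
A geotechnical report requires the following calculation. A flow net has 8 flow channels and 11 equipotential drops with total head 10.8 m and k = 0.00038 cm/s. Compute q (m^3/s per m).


Convert k to m/s for unit consistency with H:
k = 0.00038 cm/s = 0.00038 / 100 m/s = 3.8e-06 m/s
Using q = k * H * Nf / Nd
Nf / Nd = 8 / 11 = 0.7273
q = 3.8e-06 * 10.8 * 0.7273
q = 2.985e-05 m^3/s per m


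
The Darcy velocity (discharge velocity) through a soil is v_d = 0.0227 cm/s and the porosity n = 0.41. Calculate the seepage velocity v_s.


Using v_s = v_d / n
v_s = 0.0227 / 0.41
v_s = 0.05537 cm/s


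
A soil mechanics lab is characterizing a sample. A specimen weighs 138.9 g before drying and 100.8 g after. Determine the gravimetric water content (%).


Result: 37.8 %

Derivation:
Using w = (m_wet - m_dry) / m_dry * 100
m_wet - m_dry = 138.9 - 100.8 = 38.1 g
w = 38.1 / 100.8 * 100
w = 37.8 %


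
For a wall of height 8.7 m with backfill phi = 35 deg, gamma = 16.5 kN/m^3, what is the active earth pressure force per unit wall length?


Compute active earth pressure coefficient:
Ka = tan^2(45 - phi/2) = tan^2(27.5) = 0.27099
Compute active force:
Pa = 0.5 * Ka * gamma * H^2
Pa = 0.5 * 0.27099 * 16.5 * 8.7^2
Pa = 169.22 kN/m


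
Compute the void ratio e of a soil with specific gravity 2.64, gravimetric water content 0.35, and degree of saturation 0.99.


Result: 0.9333

Derivation:
Using the relation e = Gs * w / S
e = 2.64 * 0.35 / 0.99
e = 0.9333


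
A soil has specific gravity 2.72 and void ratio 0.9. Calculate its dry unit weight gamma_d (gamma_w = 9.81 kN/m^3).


Result: 14.044 kN/m^3

Derivation:
Using gamma_d = Gs * gamma_w / (1 + e)
gamma_d = 2.72 * 9.81 / (1 + 0.9)
gamma_d = 2.72 * 9.81 / 1.9
gamma_d = 14.044 kN/m^3


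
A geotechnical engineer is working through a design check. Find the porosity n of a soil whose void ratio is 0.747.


Result: 0.4276

Derivation:
Using the relation n = e / (1 + e)
n = 0.747 / (1 + 0.747)
n = 0.747 / 1.747
n = 0.4276


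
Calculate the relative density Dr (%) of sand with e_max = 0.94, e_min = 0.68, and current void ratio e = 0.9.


Using Dr = (e_max - e) / (e_max - e_min) * 100
e_max - e = 0.94 - 0.9 = 0.04
e_max - e_min = 0.94 - 0.68 = 0.26
Dr = 0.04 / 0.26 * 100
Dr = 15.38 %


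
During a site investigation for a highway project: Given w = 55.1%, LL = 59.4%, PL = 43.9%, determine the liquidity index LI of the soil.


Result: 0.723

Derivation:
First compute the plasticity index:
PI = LL - PL = 59.4 - 43.9 = 15.5
Then compute the liquidity index:
LI = (w - PL) / PI
LI = (55.1 - 43.9) / 15.5
LI = 0.723


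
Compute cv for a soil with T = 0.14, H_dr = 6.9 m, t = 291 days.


Using cv = T * H_dr^2 / t
H_dr^2 = 6.9^2 = 47.61
cv = 0.14 * 47.61 / 291
cv = 0.02291 m^2/day


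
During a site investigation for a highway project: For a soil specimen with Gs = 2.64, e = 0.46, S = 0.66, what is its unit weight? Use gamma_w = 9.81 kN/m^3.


Using gamma = gamma_w * (Gs + S*e) / (1 + e)
Numerator: Gs + S*e = 2.64 + 0.66*0.46 = 2.9436
Denominator: 1 + e = 1 + 0.46 = 1.46
gamma = 9.81 * 2.9436 / 1.46
gamma = 19.779 kN/m^3


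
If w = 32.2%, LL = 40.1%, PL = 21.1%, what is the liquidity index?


First compute the plasticity index:
PI = LL - PL = 40.1 - 21.1 = 19.0
Then compute the liquidity index:
LI = (w - PL) / PI
LI = (32.2 - 21.1) / 19.0
LI = 0.584


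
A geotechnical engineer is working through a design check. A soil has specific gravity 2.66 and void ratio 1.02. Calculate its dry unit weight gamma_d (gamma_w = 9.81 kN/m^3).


Result: 12.918 kN/m^3

Derivation:
Using gamma_d = Gs * gamma_w / (1 + e)
gamma_d = 2.66 * 9.81 / (1 + 1.02)
gamma_d = 2.66 * 9.81 / 2.02
gamma_d = 12.918 kN/m^3


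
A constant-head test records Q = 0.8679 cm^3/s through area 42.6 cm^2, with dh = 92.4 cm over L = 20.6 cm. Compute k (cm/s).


Compute hydraulic gradient:
i = dh / L = 92.4 / 20.6 = 4.48544
Then apply Darcy's law:
k = Q / (A * i)
k = 0.8679 / (42.6 * 4.48544)
k = 0.8679 / 191.08
k = 0.004542 cm/s


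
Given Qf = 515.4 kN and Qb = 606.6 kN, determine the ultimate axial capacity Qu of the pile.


Result: 1122.0 kN

Derivation:
Using Qu = Qf + Qb
Qu = 515.4 + 606.6
Qu = 1122.0 kN


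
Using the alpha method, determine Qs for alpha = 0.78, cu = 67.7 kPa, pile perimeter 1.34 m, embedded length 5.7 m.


Result: 403.33 kN

Derivation:
Using Qs = alpha * cu * perimeter * L
Qs = 0.78 * 67.7 * 1.34 * 5.7
Qs = 403.33 kN


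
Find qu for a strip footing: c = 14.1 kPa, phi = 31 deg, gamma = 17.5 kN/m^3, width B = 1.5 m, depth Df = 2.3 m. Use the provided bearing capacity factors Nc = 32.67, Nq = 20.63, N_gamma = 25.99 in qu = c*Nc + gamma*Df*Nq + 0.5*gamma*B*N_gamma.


Compute qu = c*Nc + gamma*Df*Nq + 0.5*gamma*B*N_gamma
Term 1: 14.1 * 32.67 = 460.647
Term 2: 17.5 * 2.3 * 20.63 = 830.3575
Term 3: 0.5 * 17.5 * 1.5 * 25.99 = 341.11875
qu = 460.647 + 830.3575 + 341.11875
qu = 1632.12 kPa


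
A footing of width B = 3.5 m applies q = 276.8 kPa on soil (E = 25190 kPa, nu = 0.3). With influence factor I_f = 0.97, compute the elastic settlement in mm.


Using Se = q * B * (1 - nu^2) * I_f / E
1 - nu^2 = 1 - 0.3^2 = 0.91
Se = 276.8 * 3.5 * 0.91 * 0.97 / 25190
Se = 0.033948 m
Convert to mm: Se = 0.033948 * 1000 = 33.948 mm


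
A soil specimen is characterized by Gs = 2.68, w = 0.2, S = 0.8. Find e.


Result: 0.67

Derivation:
Using the relation e = Gs * w / S
e = 2.68 * 0.2 / 0.8
e = 0.67


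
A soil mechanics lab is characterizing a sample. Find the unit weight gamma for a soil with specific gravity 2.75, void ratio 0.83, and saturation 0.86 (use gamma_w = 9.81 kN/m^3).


Using gamma = gamma_w * (Gs + S*e) / (1 + e)
Numerator: Gs + S*e = 2.75 + 0.86*0.83 = 3.4638
Denominator: 1 + e = 1 + 0.83 = 1.83
gamma = 9.81 * 3.4638 / 1.83
gamma = 18.568 kN/m^3


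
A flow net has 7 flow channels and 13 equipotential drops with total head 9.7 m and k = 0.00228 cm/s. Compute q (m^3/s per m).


Convert k to m/s for unit consistency with H:
k = 0.00228 cm/s = 0.00228 / 100 m/s = 2.28e-05 m/s
Using q = k * H * Nf / Nd
Nf / Nd = 7 / 13 = 0.5385
q = 2.28e-05 * 9.7 * 0.5385
q = 0.0001191 m^3/s per m


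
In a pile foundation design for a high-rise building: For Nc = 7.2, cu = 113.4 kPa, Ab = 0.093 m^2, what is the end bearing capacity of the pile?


Using Qb = Nc * cu * Ab
Qb = 7.2 * 113.4 * 0.093
Qb = 75.93 kN


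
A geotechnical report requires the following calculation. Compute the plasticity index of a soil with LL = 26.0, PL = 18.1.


Using PI = LL - PL
PI = 26.0 - 18.1
PI = 7.9


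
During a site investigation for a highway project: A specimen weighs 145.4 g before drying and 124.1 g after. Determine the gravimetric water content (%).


Using w = (m_wet - m_dry) / m_dry * 100
m_wet - m_dry = 145.4 - 124.1 = 21.3 g
w = 21.3 / 124.1 * 100
w = 17.16 %


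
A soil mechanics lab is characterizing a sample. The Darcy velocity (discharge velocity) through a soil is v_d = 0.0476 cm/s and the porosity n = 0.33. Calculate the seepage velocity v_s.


Using v_s = v_d / n
v_s = 0.0476 / 0.33
v_s = 0.14424 cm/s


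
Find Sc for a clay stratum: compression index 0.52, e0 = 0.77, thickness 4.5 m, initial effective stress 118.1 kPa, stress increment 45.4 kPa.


Result: 0.1868 m

Derivation:
Using Sc = Cc * H / (1 + e0) * log10((sigma0 + delta_sigma) / sigma0)
Stress ratio = (118.1 + 45.4) / 118.1 = 1.38442
log10(1.38442) = 0.141268
Cc * H / (1 + e0) = 0.52 * 4.5 / (1 + 0.77) = 1.32203
Sc = 1.32203 * 0.141268
Sc = 0.1868 m


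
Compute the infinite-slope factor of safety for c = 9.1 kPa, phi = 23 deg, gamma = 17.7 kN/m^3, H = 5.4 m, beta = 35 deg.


Using Fs = c / (gamma*H*sin(beta)*cos(beta)) + tan(phi)/tan(beta)
Cohesion contribution = 9.1 / (17.7*5.4*sin(35)*cos(35))
Cohesion contribution = 0.202637
Friction contribution = tan(23)/tan(35) = 0.606213
Fs = 0.202637 + 0.606213
Fs = 0.809


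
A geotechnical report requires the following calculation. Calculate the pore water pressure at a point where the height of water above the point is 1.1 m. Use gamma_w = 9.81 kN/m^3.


Using u = gamma_w * h_w
u = 9.81 * 1.1
u = 10.79 kPa


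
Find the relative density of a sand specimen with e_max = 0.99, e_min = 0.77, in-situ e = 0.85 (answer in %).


Result: 63.64 %

Derivation:
Using Dr = (e_max - e) / (e_max - e_min) * 100
e_max - e = 0.99 - 0.85 = 0.14
e_max - e_min = 0.99 - 0.77 = 0.22
Dr = 0.14 / 0.22 * 100
Dr = 63.64 %


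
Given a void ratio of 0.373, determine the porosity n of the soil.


Result: 0.2717

Derivation:
Using the relation n = e / (1 + e)
n = 0.373 / (1 + 0.373)
n = 0.373 / 1.373
n = 0.2717


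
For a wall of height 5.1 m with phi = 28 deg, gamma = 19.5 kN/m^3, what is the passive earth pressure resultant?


Result: 702.42 kN/m

Derivation:
Compute passive earth pressure coefficient:
Kp = tan^2(45 + phi/2) = tan^2(59.0) = 2.769826
Compute passive force:
Pp = 0.5 * Kp * gamma * H^2
Pp = 0.5 * 2.769826 * 19.5 * 5.1^2
Pp = 702.42 kN/m


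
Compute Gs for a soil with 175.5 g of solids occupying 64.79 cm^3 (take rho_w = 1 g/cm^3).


Result: 2.709

Derivation:
Using Gs = m_s / (V_s * rho_w)
Since rho_w = 1 g/cm^3:
Gs = 175.5 / 64.79
Gs = 2.709


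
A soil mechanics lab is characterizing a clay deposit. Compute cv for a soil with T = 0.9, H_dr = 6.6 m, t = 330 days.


Using cv = T * H_dr^2 / t
H_dr^2 = 6.6^2 = 43.56
cv = 0.9 * 43.56 / 330
cv = 0.1188 m^2/day


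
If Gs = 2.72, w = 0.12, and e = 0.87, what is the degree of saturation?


Using S = Gs * w / e
S = 2.72 * 0.12 / 0.87
S = 0.3752


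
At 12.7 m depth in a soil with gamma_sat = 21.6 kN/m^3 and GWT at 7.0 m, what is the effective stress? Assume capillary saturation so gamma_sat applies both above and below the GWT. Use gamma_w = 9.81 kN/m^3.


Result: 218.4 kPa

Derivation:
Total stress = gamma_sat * depth
sigma = 21.6 * 12.7 = 274.32 kPa
Pore water pressure u = gamma_w * (depth - d_wt)
u = 9.81 * (12.7 - 7.0) = 55.917 kPa
Effective stress = sigma - u
sigma' = 274.32 - 55.917 = 218.4 kPa


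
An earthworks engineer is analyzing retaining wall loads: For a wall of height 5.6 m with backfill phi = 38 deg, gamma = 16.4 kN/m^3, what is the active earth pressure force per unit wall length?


Compute active earth pressure coefficient:
Ka = tan^2(45 - phi/2) = tan^2(26.0) = 0.237883
Compute active force:
Pa = 0.5 * Ka * gamma * H^2
Pa = 0.5 * 0.237883 * 16.4 * 5.6^2
Pa = 61.17 kN/m


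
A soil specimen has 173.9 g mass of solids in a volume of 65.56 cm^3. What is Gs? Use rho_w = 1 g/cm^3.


Using Gs = m_s / (V_s * rho_w)
Since rho_w = 1 g/cm^3:
Gs = 173.9 / 65.56
Gs = 2.653


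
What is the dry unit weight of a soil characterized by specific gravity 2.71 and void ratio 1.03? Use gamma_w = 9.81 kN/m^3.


Using gamma_d = Gs * gamma_w / (1 + e)
gamma_d = 2.71 * 9.81 / (1 + 1.03)
gamma_d = 2.71 * 9.81 / 2.03
gamma_d = 13.096 kN/m^3


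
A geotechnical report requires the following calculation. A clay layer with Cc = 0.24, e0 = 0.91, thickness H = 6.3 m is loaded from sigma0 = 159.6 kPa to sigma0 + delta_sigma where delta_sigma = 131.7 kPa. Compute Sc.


Result: 0.2069 m

Derivation:
Using Sc = Cc * H / (1 + e0) * log10((sigma0 + delta_sigma) / sigma0)
Stress ratio = (159.6 + 131.7) / 159.6 = 1.82519
log10(1.82519) = 0.261308
Cc * H / (1 + e0) = 0.24 * 6.3 / (1 + 0.91) = 0.791623
Sc = 0.791623 * 0.261308
Sc = 0.2069 m
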